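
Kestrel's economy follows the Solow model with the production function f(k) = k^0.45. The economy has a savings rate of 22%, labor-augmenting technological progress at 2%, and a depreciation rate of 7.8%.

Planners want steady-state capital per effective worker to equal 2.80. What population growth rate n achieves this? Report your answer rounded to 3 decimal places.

n ≈ 0.027

Steady state requires s·f(k) = (n + g + δ)·k, i.e. s·k^α = (n + g + δ)·k.
So s / (n + g + δ) = (k*)^(1−α) = 2.80^0.55 = 1.7617.
Therefore n + g + δ = s / 1.7617 = 0.22 / 1.7617 = 0.1249, so n = 0.1249 − 0.098 = 0.0269.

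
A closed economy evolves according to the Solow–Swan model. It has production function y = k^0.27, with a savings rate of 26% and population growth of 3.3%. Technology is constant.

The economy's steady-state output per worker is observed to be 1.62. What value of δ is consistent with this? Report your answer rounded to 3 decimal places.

At the steady state, Δk = 0, so s·k^α = (n + δ)·k.
Since y* = [s/(n + δ)]^(α/(1−α)), we have s/(n + δ) = (y*)^((1−α)/α) = 1.62^2.7037 = 3.6852.
Therefore n + δ = s / 3.6852 = 0.26 / 3.6852 = 0.0706, so δ = 0.0706 − 0.033 = 0.0376.

δ ≈ 0.038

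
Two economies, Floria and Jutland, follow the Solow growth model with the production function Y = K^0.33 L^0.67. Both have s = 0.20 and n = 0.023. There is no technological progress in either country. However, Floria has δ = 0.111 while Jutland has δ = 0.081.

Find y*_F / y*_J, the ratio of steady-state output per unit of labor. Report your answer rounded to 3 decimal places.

Steady-state y* = [s/(n + δ)]^(α/(1−α)), so the ratio is [ (s_F/(n + δ)_F) / (s_J/(n + δ)_J) ]^0.4925.
s_F/(n + δ)_F = 0.20/0.134 = 1.4925; s_J/(n + δ)_J = 0.20/0.104 = 1.9231.
Ratio = (1.4925/1.9231)^0.4925 = 0.7761^0.4925 ≈ 0.8826

y*_F / y*_J ≈ 0.883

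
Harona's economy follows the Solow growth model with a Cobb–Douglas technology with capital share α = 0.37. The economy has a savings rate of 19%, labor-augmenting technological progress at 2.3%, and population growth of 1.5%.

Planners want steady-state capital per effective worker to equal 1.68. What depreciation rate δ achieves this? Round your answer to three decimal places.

At the steady state, Δk = 0, so s·k^α = (n + g + δ)·k.
So s / (n + g + δ) = (k*)^(1−α) = 1.68^0.63 = 1.3866.
Therefore n + g + δ = s / 1.3866 = 0.19 / 1.3866 = 0.1370, so δ = 0.1370 − 0.038 = 0.0990.

δ ≈ 0.099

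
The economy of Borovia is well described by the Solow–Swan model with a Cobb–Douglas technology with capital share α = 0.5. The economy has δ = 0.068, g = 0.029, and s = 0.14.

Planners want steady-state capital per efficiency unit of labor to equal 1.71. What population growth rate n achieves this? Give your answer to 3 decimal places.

At the steady state, Δk = 0, so s·k^α = (n + g + δ)·k.
So s / (n + g + δ) = (k*)^(1−α) = 1.71^0.5 = 1.3077.
Therefore n + g + δ = s / 1.3077 = 0.14 / 1.3077 = 0.1071, so n = 0.1071 − 0.097 = 0.0101.

n ≈ 0.010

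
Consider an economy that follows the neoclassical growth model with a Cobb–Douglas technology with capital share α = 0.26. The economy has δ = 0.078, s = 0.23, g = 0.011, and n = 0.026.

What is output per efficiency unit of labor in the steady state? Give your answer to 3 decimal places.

y* ≈ 1.276

In steady state, investment equals break-even investment: s·k^α = (n + g + δ)·k.
Rearranging, k^(1−α) = s / (n + g + δ).
k^0.74 = 0.23 / (0.026 + 0.011 + 0.078) = 0.23 / 0.115 = 2.0000
k* = 2.0000^(1/0.74) ≈ 2.5515
y* = (k*)^α = 2.5515^0.26 ≈ 1.2758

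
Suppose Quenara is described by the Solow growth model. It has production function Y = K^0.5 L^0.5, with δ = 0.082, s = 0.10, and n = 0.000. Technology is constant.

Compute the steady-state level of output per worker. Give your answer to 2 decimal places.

At the steady state, Δk = 0, so s·k^α = (n + δ)·k.
Dividing both sides by k: k^(1−α) = s / (n + δ).
k^0.5 = 0.10 / (0.000 + 0.082) = 0.10 / 0.082 = 1.2195
k* = 1.2195^(1/0.5) ≈ 1.4872
y* = (k*)^α = 1.4872^0.5 ≈ 1.2195

y* ≈ 1.22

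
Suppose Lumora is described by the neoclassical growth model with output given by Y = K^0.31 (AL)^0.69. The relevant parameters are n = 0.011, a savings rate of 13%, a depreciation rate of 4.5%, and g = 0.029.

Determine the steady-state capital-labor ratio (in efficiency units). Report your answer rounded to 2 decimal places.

Steady state requires s·f(k) = (n + g + δ)·k, i.e. s·k^α = (n + g + δ)·k.
Rearranging, k^(1−α) = s / (n + g + δ).
k^0.69 = 0.13 / (0.011 + 0.029 + 0.045) = 0.13 / 0.085 = 1.5294
k* = 1.5294^(1/0.69) ≈ 1.8511

k* = 1.85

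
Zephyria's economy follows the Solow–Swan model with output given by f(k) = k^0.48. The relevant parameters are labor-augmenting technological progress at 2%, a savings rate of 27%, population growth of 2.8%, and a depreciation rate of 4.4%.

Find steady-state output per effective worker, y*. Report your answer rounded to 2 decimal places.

Steady state requires s·f(k) = (n + g + δ)·k, i.e. s·k^α = (n + g + δ)·k.
Rearranging, k^(1−α) = s / (n + g + δ).
k^0.52 = 0.27 / (0.028 + 0.020 + 0.044) = 0.27 / 0.092 = 2.9348
k* = 2.9348^(1/0.52) ≈ 7.9285
y* = (k*)^α = 7.9285^0.48 ≈ 2.7015

y* = 2.70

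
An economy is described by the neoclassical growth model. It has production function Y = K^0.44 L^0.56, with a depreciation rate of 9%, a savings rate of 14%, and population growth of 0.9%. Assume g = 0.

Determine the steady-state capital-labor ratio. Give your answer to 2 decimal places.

At the steady state, Δk = 0, so s·k^α = (n + δ)·k.
Dividing both sides by k: k^(1−α) = s / (n + δ).
k^0.56 = 0.14 / (0.009 + 0.090) = 0.14 / 0.099 = 1.4141
k* = 1.4141^(1/0.56) ≈ 1.8566

k* = 1.86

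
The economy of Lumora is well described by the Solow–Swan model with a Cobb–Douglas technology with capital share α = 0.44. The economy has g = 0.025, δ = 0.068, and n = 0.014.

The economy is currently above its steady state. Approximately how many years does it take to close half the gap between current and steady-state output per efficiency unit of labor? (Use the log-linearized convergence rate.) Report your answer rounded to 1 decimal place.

Near the steady state the convergence rate is λ = (1 − α)(n + g + δ).
λ = (1 − 0.44) × 0.107 = 0.56 × 0.107 = 0.05992
Half-life = ln 2 / λ = 0.6931 / 0.05992 ≈ 11.57 years

about 11.6 years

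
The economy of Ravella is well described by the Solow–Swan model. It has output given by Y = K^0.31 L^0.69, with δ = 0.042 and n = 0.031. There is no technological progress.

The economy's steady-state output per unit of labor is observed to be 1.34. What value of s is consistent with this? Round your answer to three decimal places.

Steady state requires s·f(k) = (n + δ)·k, i.e. s·k^α = (n + δ)·k.
Since y* = [s/(n + δ)]^(α/(1−α)), we have s/(n + δ) = (y*)^((1−α)/α) = 1.34^2.2258 = 1.9183.
Therefore s = 1.9183 × (n + δ) = 1.9183 × 0.073 = 0.1400.

s ≈ 0.140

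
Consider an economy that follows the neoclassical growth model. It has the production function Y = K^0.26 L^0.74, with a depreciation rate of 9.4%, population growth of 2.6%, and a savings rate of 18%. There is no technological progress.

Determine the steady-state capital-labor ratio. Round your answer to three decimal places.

k* ≈ 1.730

Steady state requires s·f(k) = (n + δ)·k, i.e. s·k^α = (n + δ)·k.
Dividing both sides by k: k^(1−α) = s / (n + δ).
k^0.74 = 0.18 / (0.026 + 0.094) = 0.18 / 0.120 = 1.5000
k* = 1.5000^(1/0.74) ≈ 1.7297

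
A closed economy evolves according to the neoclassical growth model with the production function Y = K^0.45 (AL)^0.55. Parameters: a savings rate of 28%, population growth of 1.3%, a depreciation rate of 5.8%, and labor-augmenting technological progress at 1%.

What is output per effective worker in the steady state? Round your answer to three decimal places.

y* = 2.759

At the steady state, Δk = 0, so s·k^α = (n + g + δ)·k.
Dividing both sides by k: k^(1−α) = s / (n + g + δ).
k^0.55 = 0.28 / (0.013 + 0.010 + 0.058) = 0.28 / 0.081 = 3.4568
k* = 3.4568^(1/0.55) ≈ 9.5369
y* = (k*)^α = 9.5369^0.45 ≈ 2.7589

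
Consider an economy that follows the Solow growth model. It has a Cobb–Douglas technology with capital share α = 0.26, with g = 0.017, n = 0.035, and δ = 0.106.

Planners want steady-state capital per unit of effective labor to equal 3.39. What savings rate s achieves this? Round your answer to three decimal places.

s ≈ 0.390

At the steady state, Δk = 0, so s·k^α = (n + g + δ)·k.
So s / (n + g + δ) = (k*)^(1−α) = 3.39^0.74 = 2.4680.
Therefore s = 2.4680 × (n + g + δ) = 2.4680 × 0.158 = 0.3899.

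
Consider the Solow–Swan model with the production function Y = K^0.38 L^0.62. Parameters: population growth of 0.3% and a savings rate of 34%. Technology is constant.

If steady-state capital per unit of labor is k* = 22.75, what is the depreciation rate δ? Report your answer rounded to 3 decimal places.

δ ≈ 0.046

At the steady state, Δk = 0, so s·k^α = (n + δ)·k.
So s / (n + δ) = (k*)^(1−α) = 22.75^0.62 = 6.9395.
Therefore n + δ = s / 6.9395 = 0.34 / 6.9395 = 0.0490, so δ = 0.0490 − 0.003 = 0.0460.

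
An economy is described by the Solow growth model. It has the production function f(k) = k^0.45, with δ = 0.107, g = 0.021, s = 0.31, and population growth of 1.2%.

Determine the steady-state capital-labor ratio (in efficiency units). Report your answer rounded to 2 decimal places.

k* = 4.24

In steady state, investment equals break-even investment: s·k^α = (n + g + δ)·k.
Rearranging, k^(1−α) = s / (n + g + δ).
k^0.55 = 0.31 / (0.012 + 0.021 + 0.107) = 0.31 / 0.140 = 2.2143
k* = 2.2143^(1/0.55) ≈ 4.2433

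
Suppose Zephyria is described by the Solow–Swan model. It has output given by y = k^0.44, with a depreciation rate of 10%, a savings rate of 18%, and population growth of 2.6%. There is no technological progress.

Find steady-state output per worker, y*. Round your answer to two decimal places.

In steady state, investment equals break-even investment: s·k^α = (n + δ)·k.
Dividing both sides by k: k^(1−α) = s / (n + δ).
k^0.56 = 0.18 / (0.026 + 0.100) = 0.18 / 0.126 = 1.4286
k* = 1.4286^(1/0.56) ≈ 1.8907
y* = (k*)^α = 1.8907^0.44 ≈ 1.3235

y* ≈ 1.32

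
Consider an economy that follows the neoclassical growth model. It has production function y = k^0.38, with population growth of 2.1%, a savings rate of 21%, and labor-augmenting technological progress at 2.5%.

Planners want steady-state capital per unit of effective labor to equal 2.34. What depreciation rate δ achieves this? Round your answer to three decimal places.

δ ≈ 0.078

In steady state, investment equals break-even investment: s·k^α = (n + g + δ)·k.
So s / (n + g + δ) = (k*)^(1−α) = 2.34^0.62 = 1.6940.
Therefore n + g + δ = s / 1.6940 = 0.21 / 1.6940 = 0.1240, so δ = 0.1240 − 0.046 = 0.0780.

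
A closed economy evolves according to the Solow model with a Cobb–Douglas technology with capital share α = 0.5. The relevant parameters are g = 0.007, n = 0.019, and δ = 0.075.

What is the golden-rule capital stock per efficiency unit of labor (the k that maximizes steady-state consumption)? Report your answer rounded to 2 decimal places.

The golden rule sets f'(k) = n + g + δ, i.e. α·k^(α−1) = n + g + δ.
So k^(1−α) = α / (n + g + δ) = 0.5 / 0.101 = 4.9505.
k_gold = 4.9505^(1/0.5) ≈ 24.5075

k_gold ≈ 24.51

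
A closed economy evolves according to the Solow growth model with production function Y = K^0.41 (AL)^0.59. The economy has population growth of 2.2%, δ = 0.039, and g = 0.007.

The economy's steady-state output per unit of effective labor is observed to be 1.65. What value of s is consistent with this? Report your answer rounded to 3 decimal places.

s ≈ 0.140

At the steady state, Δk = 0, so s·k^α = (n + g + δ)·k.
Since y* = [s/(n + g + δ)]^(α/(1−α)), we have s/(n + g + δ) = (y*)^((1−α)/α) = 1.65^1.439 = 2.0557.
Therefore s = 2.0557 × (n + g + δ) = 2.0557 × 0.068 = 0.1398.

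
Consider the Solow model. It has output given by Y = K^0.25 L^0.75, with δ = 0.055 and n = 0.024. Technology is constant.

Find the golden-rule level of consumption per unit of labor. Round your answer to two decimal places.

c_gold ≈ 1.10

At the golden rule, f'(k) = n + δ, so α·k^(α−1) = n + δ and k_gold = (α/(n + δ))^(1/(1−α)).
k_gold = (0.25/0.079)^(1/0.75) = 3.1646^1.3333 ≈ 4.6460
c_gold = f(k_gold) − (n + δ)·k_gold = 1.4681 − 0.079×4.6460 ≈ 1.1011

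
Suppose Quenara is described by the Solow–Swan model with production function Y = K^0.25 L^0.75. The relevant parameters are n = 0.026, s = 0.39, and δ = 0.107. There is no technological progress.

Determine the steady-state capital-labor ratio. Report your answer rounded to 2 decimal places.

k* = 4.20

In steady state, investment equals break-even investment: s·k^α = (n + δ)·k.
Dividing both sides by k: k^(1−α) = s / (n + δ).
k^0.75 = 0.39 / (0.026 + 0.107) = 0.39 / 0.133 = 2.9323
k* = 2.9323^(1/0.75) ≈ 4.1971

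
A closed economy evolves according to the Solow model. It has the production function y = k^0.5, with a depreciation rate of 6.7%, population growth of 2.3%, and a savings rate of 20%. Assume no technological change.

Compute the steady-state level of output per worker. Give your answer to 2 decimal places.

y* ≈ 2.22

At the steady state, Δk = 0, so s·k^α = (n + δ)·k.
Dividing both sides by k: k^(1−α) = s / (n + δ).
k^0.5 = 0.20 / (0.023 + 0.067) = 0.20 / 0.090 = 2.2222
k* = 2.2222^(1/0.5) ≈ 4.9382
y* = (k*)^α = 4.9382^0.5 ≈ 2.2222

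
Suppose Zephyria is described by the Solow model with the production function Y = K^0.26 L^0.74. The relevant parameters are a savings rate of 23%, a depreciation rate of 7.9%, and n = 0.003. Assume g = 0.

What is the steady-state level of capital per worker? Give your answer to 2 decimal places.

Steady state requires s·f(k) = (n + δ)·k, i.e. s·k^α = (n + δ)·k.
Dividing both sides by k: k^(1−α) = s / (n + δ).
k^0.74 = 0.23 / (0.003 + 0.079) = 0.23 / 0.082 = 2.8049
k* = 2.8049^(1/0.74) ≈ 4.0299

k* = 4.03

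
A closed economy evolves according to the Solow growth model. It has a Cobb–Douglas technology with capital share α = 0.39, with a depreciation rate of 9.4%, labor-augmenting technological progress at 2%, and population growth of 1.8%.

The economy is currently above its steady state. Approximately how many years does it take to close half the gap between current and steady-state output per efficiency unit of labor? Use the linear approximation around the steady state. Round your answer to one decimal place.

Near the steady state the convergence rate is λ = (1 − α)(n + g + δ).
λ = (1 − 0.39) × 0.132 = 0.61 × 0.132 = 0.08052
Half-life = ln 2 / λ = 0.6931 / 0.08052 ≈ 8.61 years

t_½ ≈ 8.6 years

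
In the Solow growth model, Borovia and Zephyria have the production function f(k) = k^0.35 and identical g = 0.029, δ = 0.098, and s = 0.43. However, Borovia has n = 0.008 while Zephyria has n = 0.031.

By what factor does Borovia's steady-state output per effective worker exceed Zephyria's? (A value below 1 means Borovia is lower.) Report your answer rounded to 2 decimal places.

Steady-state y* = [s/(n + g + δ)]^(α/(1−α)), so the ratio is [ (s_B/(n + g + δ)_B) / (s_Z/(n + g + δ)_Z) ]^0.5385.
s_B/(n + g + δ)_B = 0.43/0.135 = 3.1852; s_Z/(n + g + δ)_Z = 0.43/0.158 = 2.7215.
Ratio = (3.1852/2.7215)^0.5385 = 1.1704^0.5385 ≈ 1.0884

ratio ≈ 1.09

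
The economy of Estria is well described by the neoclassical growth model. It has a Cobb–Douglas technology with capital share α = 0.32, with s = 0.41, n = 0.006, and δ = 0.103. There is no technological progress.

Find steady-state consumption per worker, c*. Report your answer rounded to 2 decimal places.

c* = 1.10

Steady state requires s·f(k) = (n + δ)·k, i.e. s·k^α = (n + δ)·k.
Dividing both sides by k: k^(1−α) = s / (n + δ).
k^0.68 = 0.41 / (0.006 + 0.103) = 0.41 / 0.109 = 3.7615
k* = 3.7615^(1/0.68) ≈ 7.0165
y* = (k*)^α = 7.0165^0.32 ≈ 1.8653
c* = (1 − s)·y* = (1 − 0.41) × 1.8653 ≈ 1.1005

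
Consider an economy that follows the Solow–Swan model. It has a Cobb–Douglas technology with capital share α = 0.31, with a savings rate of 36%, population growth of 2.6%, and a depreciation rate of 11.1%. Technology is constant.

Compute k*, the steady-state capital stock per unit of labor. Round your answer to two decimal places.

In steady state, investment equals break-even investment: s·k^α = (n + δ)·k.
Rearranging, k^(1−α) = s / (n + δ).
k^0.69 = 0.36 / (0.026 + 0.111) = 0.36 / 0.137 = 2.6277
k* = 2.6277^(1/0.69) ≈ 4.0558

k* = 4.06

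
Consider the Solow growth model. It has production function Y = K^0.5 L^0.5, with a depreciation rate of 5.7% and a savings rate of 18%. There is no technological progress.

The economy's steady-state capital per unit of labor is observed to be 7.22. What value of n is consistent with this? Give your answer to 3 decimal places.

At the steady state, Δk = 0, so s·k^α = (n + δ)·k.
So s / (n + δ) = (k*)^(1−α) = 7.22^0.5 = 2.6870.
Therefore n + δ = s / 2.6870 = 0.18 / 2.6870 = 0.0670, so n = 0.0670 − 0.057 = 0.0100.

n ≈ 0.010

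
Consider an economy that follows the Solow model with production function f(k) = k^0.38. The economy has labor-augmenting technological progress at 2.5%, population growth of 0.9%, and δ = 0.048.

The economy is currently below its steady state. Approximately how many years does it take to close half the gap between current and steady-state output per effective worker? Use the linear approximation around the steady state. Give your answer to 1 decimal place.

Near the steady state the convergence rate is λ = (1 − α)(n + g + δ).
λ = (1 − 0.38) × 0.082 = 0.62 × 0.082 = 0.05084
Half-life = ln 2 / λ = 0.6931 / 0.05084 ≈ 13.63 years

half-life ≈ 13.6 years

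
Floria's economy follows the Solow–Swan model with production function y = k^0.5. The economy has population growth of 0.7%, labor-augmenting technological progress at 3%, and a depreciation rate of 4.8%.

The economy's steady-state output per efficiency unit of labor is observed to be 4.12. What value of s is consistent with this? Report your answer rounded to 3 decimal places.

s ≈ 0.350

At the steady state, Δk = 0, so s·k^α = (n + g + δ)·k.
Since y* = [s/(n + g + δ)]^(α/(1−α)), we have s/(n + g + δ) = (y*)^((1−α)/α) = 4.12^1 = 4.1200.
Therefore s = 4.1200 × (n + g + δ) = 4.1200 × 0.085 = 0.3502.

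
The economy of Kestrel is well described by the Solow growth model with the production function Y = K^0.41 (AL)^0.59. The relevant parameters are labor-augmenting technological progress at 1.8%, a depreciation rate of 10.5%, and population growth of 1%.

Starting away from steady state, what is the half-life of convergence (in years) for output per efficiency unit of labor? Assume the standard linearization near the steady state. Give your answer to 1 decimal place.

Near the steady state the convergence rate is λ = (1 − α)(n + g + δ).
λ = (1 − 0.41) × 0.133 = 0.59 × 0.133 = 0.07847
Half-life = ln 2 / λ = 0.6931 / 0.07847 ≈ 8.83 years

about 8.8 years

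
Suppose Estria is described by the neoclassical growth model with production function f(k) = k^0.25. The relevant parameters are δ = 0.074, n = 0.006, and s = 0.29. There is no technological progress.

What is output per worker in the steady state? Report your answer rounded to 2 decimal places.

In steady state, investment equals break-even investment: s·k^α = (n + δ)·k.
Dividing both sides by k: k^(1−α) = s / (n + δ).
k^0.75 = 0.29 / (0.006 + 0.074) = 0.29 / 0.080 = 3.6250
k* = 3.6250^(1/0.75) ≈ 5.5686
y* = (k*)^α = 5.5686^0.25 ≈ 1.5362

y* ≈ 1.54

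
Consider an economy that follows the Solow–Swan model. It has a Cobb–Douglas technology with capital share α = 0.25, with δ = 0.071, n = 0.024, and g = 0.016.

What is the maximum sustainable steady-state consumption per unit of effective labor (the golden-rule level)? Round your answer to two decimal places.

At the golden rule, f'(k) = n + g + δ, so α·k^(α−1) = n + g + δ and k_gold = (α/(n + g + δ))^(1/(1−α)).
k_gold = (0.25/0.111)^(1/0.75) = 2.2523^1.3333 ≈ 2.9523
c_gold = f(k_gold) − (n + g + δ)·k_gold = 1.3108 − 0.111×2.9523 ≈ 0.9831

c_gold ≈ 0.98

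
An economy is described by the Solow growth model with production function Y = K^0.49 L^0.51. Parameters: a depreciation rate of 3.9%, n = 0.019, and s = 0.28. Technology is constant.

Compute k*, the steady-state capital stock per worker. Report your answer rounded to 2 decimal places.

At the steady state, Δk = 0, so s·k^α = (n + δ)·k.
Rearranging, k^(1−α) = s / (n + δ).
k^0.51 = 0.28 / (0.019 + 0.039) = 0.28 / 0.058 = 4.8276
k* = 4.8276^(1/0.51) ≈ 21.9104

k* ≈ 21.91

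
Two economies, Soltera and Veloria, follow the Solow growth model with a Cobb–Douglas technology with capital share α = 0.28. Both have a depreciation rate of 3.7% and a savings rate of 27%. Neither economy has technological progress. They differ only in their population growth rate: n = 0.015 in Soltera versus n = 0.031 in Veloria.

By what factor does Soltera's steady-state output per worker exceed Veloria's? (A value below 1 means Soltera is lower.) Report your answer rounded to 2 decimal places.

Steady-state y* = [s/(n + δ)]^(α/(1−α)), so the ratio is [ (s_S/(n + δ)_S) / (s_V/(n + δ)_V) ]^0.3889.
s_S/(n + δ)_S = 0.27/0.052 = 5.1923; s_V/(n + δ)_V = 0.27/0.068 = 3.9706.
Ratio = (5.1923/3.9706)^0.3889 = 1.3077^0.3889 ≈ 1.1100

ratio ≈ 1.11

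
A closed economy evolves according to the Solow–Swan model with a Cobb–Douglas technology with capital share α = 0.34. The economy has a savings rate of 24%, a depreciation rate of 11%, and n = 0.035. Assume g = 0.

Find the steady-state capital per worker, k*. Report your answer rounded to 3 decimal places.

k* ≈ 2.146

Steady state requires s·f(k) = (n + δ)·k, i.e. s·k^α = (n + δ)·k.
Rearranging, k^(1−α) = s / (n + δ).
k^0.66 = 0.24 / (0.035 + 0.110) = 0.24 / 0.145 = 1.6552
k* = 1.6552^(1/0.66) ≈ 2.1458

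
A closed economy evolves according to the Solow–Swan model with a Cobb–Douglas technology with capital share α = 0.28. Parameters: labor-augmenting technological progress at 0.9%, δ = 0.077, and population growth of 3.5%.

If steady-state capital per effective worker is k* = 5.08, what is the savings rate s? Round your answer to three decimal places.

Steady state requires s·f(k) = (n + g + δ)·k, i.e. s·k^α = (n + g + δ)·k.
So s / (n + g + δ) = (k*)^(1−α) = 5.08^0.72 = 3.2227.
Therefore s = 3.2227 × (n + g + δ) = 3.2227 × 0.121 = 0.3899.

s ≈ 0.390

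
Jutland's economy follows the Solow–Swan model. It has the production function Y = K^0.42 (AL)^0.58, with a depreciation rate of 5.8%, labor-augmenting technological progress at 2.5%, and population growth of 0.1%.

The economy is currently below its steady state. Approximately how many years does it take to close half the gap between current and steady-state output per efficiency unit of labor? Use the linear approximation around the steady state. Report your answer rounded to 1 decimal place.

Near the steady state the convergence rate is λ = (1 − α)(n + g + δ).
λ = (1 − 0.42) × 0.084 = 0.58 × 0.084 = 0.04872
Half-life = ln 2 / λ = 0.6931 / 0.04872 ≈ 14.23 years

t_½ ≈ 14.2 years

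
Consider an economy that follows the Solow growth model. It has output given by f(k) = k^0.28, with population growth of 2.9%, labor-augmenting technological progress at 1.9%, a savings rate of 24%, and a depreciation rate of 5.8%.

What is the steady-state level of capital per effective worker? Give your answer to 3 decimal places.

k* ≈ 3.111

In steady state, investment equals break-even investment: s·k^α = (n + g + δ)·k.
Rearranging, k^(1−α) = s / (n + g + δ).
k^0.72 = 0.24 / (0.029 + 0.019 + 0.058) = 0.24 / 0.106 = 2.2642
k* = 2.2642^(1/0.72) ≈ 3.1113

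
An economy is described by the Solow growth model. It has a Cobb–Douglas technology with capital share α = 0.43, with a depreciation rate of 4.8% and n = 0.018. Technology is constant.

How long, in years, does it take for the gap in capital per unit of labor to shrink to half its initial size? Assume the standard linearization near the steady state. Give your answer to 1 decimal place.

half-life ≈ 18.4 years

Near the steady state the convergence rate is λ = (1 − α)(n + δ).
λ = (1 − 0.43) × 0.066 = 0.57 × 0.066 = 0.03762
Half-life = ln 2 / λ = 0.6931 / 0.03762 ≈ 18.42 years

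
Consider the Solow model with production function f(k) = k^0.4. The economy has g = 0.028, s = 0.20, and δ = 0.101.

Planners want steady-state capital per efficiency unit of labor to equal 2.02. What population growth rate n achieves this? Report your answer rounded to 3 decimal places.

n ≈ 0.002

In steady state, investment equals break-even investment: s·k^α = (n + g + δ)·k.
So s / (n + g + δ) = (k*)^(1−α) = 2.02^0.6 = 1.5248.
Therefore n + g + δ = s / 1.5248 = 0.20 / 1.5248 = 0.1312, so n = 0.1312 − 0.129 = 0.0022.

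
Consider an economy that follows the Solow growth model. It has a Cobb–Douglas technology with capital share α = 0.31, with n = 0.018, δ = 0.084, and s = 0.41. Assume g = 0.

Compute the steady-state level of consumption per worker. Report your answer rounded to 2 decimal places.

c* ≈ 1.10

At the steady state, Δk = 0, so s·k^α = (n + δ)·k.
Dividing both sides by k: k^(1−α) = s / (n + δ).
k^0.69 = 0.41 / (0.018 + 0.084) = 0.41 / 0.102 = 4.0196
k* = 4.0196^(1/0.69) ≈ 7.5098
y* = (k*)^α = 7.5098^0.31 ≈ 1.8683
c* = (1 − s)·y* = (1 − 0.41) × 1.8683 ≈ 1.1023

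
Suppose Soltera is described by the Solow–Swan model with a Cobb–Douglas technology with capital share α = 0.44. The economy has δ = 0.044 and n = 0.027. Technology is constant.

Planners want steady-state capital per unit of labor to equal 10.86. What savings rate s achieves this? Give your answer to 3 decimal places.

s ≈ 0.270

Steady state requires s·f(k) = (n + δ)·k, i.e. s·k^α = (n + δ)·k.
So s / (n + δ) = (k*)^(1−α) = 10.86^0.56 = 3.8025.
Therefore s = 3.8025 × (n + δ) = 3.8025 × 0.071 = 0.2700.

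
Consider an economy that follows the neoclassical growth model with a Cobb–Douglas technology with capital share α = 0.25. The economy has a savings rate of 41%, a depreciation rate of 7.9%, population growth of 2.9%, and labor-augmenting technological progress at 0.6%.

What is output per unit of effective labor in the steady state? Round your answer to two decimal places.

In steady state, investment equals break-even investment: s·k^α = (n + g + δ)·k.
Rearranging, k^(1−α) = s / (n + g + δ).
k^0.75 = 0.41 / (0.029 + 0.006 + 0.079) = 0.41 / 0.114 = 3.5965
k* = 3.5965^(1/0.75) ≈ 5.5103
y* = (k*)^α = 5.5103^0.25 ≈ 1.5321

y* = 1.53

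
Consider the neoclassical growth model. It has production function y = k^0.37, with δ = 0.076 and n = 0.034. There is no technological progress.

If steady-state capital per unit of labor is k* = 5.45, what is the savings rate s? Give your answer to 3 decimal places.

In steady state, investment equals break-even investment: s·k^α = (n + δ)·k.
So s / (n + δ) = (k*)^(1−α) = 5.45^0.63 = 2.9102.
Therefore s = 2.9102 × (n + δ) = 2.9102 × 0.110 = 0.3201.

s ≈ 0.320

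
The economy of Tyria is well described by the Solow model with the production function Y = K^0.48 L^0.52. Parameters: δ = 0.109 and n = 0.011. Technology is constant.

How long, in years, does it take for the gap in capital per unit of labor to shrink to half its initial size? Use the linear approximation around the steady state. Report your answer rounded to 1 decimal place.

Near the steady state the convergence rate is λ = (1 − α)(n + δ).
λ = (1 − 0.48) × 0.120 = 0.52 × 0.120 = 0.0624
Half-life = ln 2 / λ = 0.6931 / 0.0624 ≈ 11.11 years

t_½ ≈ 11.1 years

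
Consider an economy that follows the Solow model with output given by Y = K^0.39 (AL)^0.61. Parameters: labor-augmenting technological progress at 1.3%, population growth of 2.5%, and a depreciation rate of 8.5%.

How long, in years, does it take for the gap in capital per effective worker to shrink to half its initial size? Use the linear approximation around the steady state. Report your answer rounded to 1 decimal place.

Near the steady state the convergence rate is λ = (1 − α)(n + g + δ).
λ = (1 − 0.39) × 0.123 = 0.61 × 0.123 = 0.07503
Half-life = ln 2 / λ = 0.6931 / 0.07503 ≈ 9.24 years

t_½ ≈ 9.2 years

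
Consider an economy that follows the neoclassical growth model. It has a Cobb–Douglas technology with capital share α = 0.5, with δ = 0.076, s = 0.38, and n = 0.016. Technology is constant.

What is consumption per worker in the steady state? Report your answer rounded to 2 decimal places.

c* = 2.56

At the steady state, Δk = 0, so s·k^α = (n + δ)·k.
Dividing both sides by k: k^(1−α) = s / (n + δ).
k^0.5 = 0.38 / (0.016 + 0.076) = 0.38 / 0.092 = 4.1304
k* = 4.1304^(1/0.5) ≈ 17.0602
y* = (k*)^α = 17.0602^0.5 ≈ 4.1304
c* = (1 − s)·y* = (1 − 0.38) × 4.1304 ≈ 2.5608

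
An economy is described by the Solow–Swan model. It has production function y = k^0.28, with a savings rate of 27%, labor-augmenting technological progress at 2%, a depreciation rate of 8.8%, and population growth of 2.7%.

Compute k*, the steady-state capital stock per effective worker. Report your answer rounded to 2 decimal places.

k* = 2.62

Steady state requires s·f(k) = (n + g + δ)·k, i.e. s·k^α = (n + g + δ)·k.
Rearranging, k^(1−α) = s / (n + g + δ).
k^0.72 = 0.27 / (0.027 + 0.020 + 0.088) = 0.27 / 0.135 = 2.0000
k* = 2.0000^(1/0.72) ≈ 2.6188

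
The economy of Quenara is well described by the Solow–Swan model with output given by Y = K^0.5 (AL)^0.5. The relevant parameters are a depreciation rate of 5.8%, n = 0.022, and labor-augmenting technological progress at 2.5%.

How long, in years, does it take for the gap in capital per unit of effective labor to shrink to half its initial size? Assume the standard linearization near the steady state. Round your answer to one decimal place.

half-life ≈ 13.2 years

Near the steady state the convergence rate is λ = (1 − α)(n + g + δ).
λ = (1 − 0.5) × 0.105 = 0.5 × 0.105 = 0.0525
Half-life = ln 2 / λ = 0.6931 / 0.0525 ≈ 13.20 years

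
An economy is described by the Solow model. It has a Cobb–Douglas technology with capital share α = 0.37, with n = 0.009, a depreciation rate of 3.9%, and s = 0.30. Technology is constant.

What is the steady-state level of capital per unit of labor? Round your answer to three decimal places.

At the steady state, Δk = 0, so s·k^α = (n + δ)·k.
Dividing both sides by k: k^(1−α) = s / (n + δ).
k^0.63 = 0.30 / (0.009 + 0.039) = 0.30 / 0.048 = 6.2500
k* = 6.2500^(1/0.63) ≈ 18.3359

k* = 18.336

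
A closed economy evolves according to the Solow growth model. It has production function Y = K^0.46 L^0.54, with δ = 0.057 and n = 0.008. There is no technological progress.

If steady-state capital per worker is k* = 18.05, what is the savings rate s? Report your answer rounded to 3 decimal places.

s ≈ 0.310

In steady state, investment equals break-even investment: s·k^α = (n + δ)·k.
So s / (n + δ) = (k*)^(1−α) = 18.05^0.54 = 4.7698.
Therefore s = 4.7698 × (n + δ) = 4.7698 × 0.065 = 0.3100.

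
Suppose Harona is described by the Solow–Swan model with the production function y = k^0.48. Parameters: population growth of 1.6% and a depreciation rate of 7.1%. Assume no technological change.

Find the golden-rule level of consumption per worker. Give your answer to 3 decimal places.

At the golden rule, f'(k) = n + δ, so α·k^(α−1) = n + δ and k_gold = (α/(n + δ))^(1/(1−α)).
k_gold = (0.48/0.087)^(1/0.52) = 5.5172^1.9231 ≈ 26.6931
c_gold = f(k_gold) − (n + δ)·k_gold = 4.8381 − 0.087×26.6931 ≈ 2.5158

c_gold ≈ 2.516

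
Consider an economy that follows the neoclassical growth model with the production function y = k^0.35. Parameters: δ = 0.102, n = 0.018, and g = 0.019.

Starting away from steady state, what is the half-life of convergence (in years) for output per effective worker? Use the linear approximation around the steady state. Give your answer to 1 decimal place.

Near the steady state the convergence rate is λ = (1 − α)(n + g + δ).
λ = (1 − 0.35) × 0.139 = 0.65 × 0.139 = 0.09035
Half-life = ln 2 / λ = 0.6931 / 0.09035 ≈ 7.67 years

about 7.7 years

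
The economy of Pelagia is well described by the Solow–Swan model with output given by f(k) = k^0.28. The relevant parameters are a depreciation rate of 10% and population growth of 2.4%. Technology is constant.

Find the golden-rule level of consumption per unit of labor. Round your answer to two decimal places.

At the golden rule, f'(k) = n + δ, so α·k^(α−1) = n + δ and k_gold = (α/(n + δ))^(1/(1−α)).
k_gold = (0.28/0.124)^(1/0.72) = 2.2581^1.3889 ≈ 3.0997
c_gold = f(k_gold) − (n + δ)·k_gold = 1.3727 − 0.124×3.0997 ≈ 0.9883

c_gold ≈ 0.99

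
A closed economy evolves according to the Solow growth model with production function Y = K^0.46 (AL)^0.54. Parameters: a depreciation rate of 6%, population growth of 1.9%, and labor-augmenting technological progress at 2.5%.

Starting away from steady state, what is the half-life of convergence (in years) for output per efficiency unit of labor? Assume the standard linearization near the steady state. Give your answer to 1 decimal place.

Near the steady state the convergence rate is λ = (1 − α)(n + g + δ).
λ = (1 − 0.46) × 0.104 = 0.54 × 0.104 = 0.05616
Half-life = ln 2 / λ = 0.6931 / 0.05616 ≈ 12.34 years

half-life ≈ 12.3 years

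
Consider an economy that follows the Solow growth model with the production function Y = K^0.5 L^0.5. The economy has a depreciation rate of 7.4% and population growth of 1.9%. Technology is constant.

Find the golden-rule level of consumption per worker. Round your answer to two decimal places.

At the golden rule, f'(k) = n + δ, so α·k^(α−1) = n + δ and k_gold = (α/(n + δ))^(1/(1−α)).
k_gold = (0.5/0.093)^(1/0.5) = 5.3763^2 ≈ 28.9046
c_gold = f(k_gold) − (n + δ)·k_gold = 5.3763 − 0.093×28.9046 ≈ 2.6882

c_gold ≈ 2.69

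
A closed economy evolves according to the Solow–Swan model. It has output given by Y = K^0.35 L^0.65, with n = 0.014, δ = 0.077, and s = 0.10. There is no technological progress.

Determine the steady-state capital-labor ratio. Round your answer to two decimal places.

At the steady state, Δk = 0, so s·k^α = (n + δ)·k.
Dividing both sides by k: k^(1−α) = s / (n + δ).
k^0.65 = 0.10 / (0.014 + 0.077) = 0.10 / 0.091 = 1.0989
k* = 1.0989^(1/0.65) ≈ 1.1561

k* = 1.16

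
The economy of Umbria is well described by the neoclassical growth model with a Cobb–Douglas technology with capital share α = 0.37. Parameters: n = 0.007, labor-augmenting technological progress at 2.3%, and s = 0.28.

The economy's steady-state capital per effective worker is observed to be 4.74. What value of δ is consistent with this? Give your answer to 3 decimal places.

In steady state, investment equals break-even investment: s·k^α = (n + g + δ)·k.
So s / (n + g + δ) = (k*)^(1−α) = 4.74^0.63 = 2.6653.
Therefore n + g + δ = s / 2.6653 = 0.28 / 2.6653 = 0.1051, so δ = 0.1051 − 0.030 = 0.0751.

δ ≈ 0.075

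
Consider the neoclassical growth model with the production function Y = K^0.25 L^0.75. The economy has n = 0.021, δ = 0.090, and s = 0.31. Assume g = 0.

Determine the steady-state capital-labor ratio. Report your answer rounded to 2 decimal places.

k* ≈ 3.93

Steady state requires s·f(k) = (n + δ)·k, i.e. s·k^α = (n + δ)·k.
Dividing both sides by k: k^(1−α) = s / (n + δ).
k^0.75 = 0.31 / (0.021 + 0.090) = 0.31 / 0.111 = 2.7928
k* = 2.7928^(1/0.75) ≈ 3.9330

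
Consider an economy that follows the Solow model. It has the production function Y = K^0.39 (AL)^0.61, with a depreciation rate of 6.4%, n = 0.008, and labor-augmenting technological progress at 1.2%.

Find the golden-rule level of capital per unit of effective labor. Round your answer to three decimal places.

The golden rule sets f'(k) = n + g + δ, i.e. α·k^(α−1) = n + g + δ.
So k^(1−α) = α / (n + g + δ) = 0.39 / 0.084 = 4.6429.
k_gold = 4.6429^(1/0.61) ≈ 12.3907

k_gold ≈ 12.391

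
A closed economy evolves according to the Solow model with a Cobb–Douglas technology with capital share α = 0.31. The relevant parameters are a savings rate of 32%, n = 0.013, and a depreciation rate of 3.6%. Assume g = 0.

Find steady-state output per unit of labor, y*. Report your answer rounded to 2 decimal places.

At the steady state, Δk = 0, so s·k^α = (n + δ)·k.
Dividing both sides by k: k^(1−α) = s / (n + δ).
k^0.69 = 0.32 / (0.013 + 0.036) = 0.32 / 0.049 = 6.5306
k* = 6.5306^(1/0.69) ≈ 15.1737
y* = (k*)^α = 15.1737^0.31 ≈ 2.3235

y* = 2.32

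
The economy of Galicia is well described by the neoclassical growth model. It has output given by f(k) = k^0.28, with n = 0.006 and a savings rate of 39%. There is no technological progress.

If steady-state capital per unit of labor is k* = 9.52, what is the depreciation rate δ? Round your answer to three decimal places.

δ ≈ 0.071

In steady state, investment equals break-even investment: s·k^α = (n + δ)·k.
So s / (n + δ) = (k*)^(1−α) = 9.52^0.72 = 5.0655.
Therefore n + δ = s / 5.0655 = 0.39 / 5.0655 = 0.0770, so δ = 0.0770 − 0.006 = 0.0710.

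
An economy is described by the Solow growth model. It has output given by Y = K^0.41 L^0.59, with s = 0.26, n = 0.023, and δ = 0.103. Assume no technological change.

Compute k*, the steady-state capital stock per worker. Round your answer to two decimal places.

At the steady state, Δk = 0, so s·k^α = (n + δ)·k.
Dividing both sides by k: k^(1−α) = s / (n + δ).
k^0.59 = 0.26 / (0.023 + 0.103) = 0.26 / 0.126 = 2.0635
k* = 2.0635^(1/0.59) ≈ 3.4137

k* = 3.41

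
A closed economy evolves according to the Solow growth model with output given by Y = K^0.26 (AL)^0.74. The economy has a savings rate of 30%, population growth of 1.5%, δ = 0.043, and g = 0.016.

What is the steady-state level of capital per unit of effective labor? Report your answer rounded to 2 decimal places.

k* = 6.63

In steady state, investment equals break-even investment: s·k^α = (n + g + δ)·k.
Rearranging, k^(1−α) = s / (n + g + δ).
k^0.74 = 0.30 / (0.015 + 0.016 + 0.043) = 0.30 / 0.074 = 4.0541
k* = 4.0541^(1/0.74) ≈ 6.6295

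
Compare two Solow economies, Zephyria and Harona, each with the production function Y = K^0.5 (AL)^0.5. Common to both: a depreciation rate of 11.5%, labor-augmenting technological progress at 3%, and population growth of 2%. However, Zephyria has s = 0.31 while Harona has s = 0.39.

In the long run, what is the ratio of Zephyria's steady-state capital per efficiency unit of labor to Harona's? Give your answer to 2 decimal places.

k*_Z / k*_H ≈ 0.63

Steady-state k* = [s/(n + g + δ)]^(1/(1−α)), so the ratio is [ (s_Z/(n + g + δ)_Z) / (s_H/(n + g + δ)_H) ]^2.
s_Z/(n + g + δ)_Z = 0.31/0.165 = 1.8788; s_H/(n + g + δ)_H = 0.39/0.165 = 2.3636.
Ratio = (1.8788/2.3636)^2 = 0.7949^2 ≈ 0.6319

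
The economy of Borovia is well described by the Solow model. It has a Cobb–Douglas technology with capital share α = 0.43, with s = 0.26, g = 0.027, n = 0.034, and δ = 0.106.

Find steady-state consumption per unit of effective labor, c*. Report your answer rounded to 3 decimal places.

c* = 1.033

At the steady state, Δk = 0, so s·k^α = (n + g + δ)·k.
Dividing both sides by k: k^(1−α) = s / (n + g + δ).
k^0.57 = 0.26 / (0.034 + 0.027 + 0.106) = 0.26 / 0.167 = 1.5569
k* = 1.5569^(1/0.57) ≈ 2.1742
y* = (k*)^α = 2.1742^0.43 ≈ 1.3965
c* = (1 − s)·y* = (1 − 0.26) × 1.3965 ≈ 1.0334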